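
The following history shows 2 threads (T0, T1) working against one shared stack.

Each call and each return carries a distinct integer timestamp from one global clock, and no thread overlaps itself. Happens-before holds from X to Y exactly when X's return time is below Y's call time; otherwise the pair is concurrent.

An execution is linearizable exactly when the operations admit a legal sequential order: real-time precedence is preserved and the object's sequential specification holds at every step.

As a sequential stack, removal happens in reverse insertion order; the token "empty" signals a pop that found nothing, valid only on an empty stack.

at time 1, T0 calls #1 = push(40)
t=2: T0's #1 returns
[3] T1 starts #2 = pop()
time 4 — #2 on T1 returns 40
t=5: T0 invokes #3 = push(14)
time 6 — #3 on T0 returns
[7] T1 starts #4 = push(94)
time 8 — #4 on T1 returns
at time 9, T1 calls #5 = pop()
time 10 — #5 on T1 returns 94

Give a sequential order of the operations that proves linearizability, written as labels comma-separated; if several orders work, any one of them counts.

after step 1 (#1 push(40)): stack <40>
after step 2 (#2 pop() → 40): stack <>
after step 3 (#3 push(14)): stack <14>
after step 4 (#4 push(94)): stack <14,94>
after step 5 (#5 pop() → 94): stack <14>

#1, #2, #3, #4, #5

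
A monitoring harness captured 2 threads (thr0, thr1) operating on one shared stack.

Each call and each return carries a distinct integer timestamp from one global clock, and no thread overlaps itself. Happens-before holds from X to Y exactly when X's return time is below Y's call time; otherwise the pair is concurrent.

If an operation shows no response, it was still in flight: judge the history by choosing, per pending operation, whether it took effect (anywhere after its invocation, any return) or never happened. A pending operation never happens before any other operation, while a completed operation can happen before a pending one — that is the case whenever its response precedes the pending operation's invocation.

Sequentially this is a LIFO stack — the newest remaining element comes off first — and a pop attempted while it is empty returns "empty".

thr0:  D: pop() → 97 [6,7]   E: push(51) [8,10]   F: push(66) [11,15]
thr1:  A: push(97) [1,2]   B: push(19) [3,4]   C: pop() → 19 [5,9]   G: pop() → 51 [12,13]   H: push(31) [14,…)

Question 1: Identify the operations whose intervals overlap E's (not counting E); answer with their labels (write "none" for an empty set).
C

overlap test against E [8,10]: concurrent iff the interval meets 8..10
A [1,2]: before
B [3,4]: before
C [5,9]: concurrent
D [6,7]: before
F [11,15]: after
G [12,13]: after
H [14,…): after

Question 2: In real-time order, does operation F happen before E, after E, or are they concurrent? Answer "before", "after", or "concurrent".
after

F spans [11,15], E spans [8,10]
resp(E)=10 < inv(F)=11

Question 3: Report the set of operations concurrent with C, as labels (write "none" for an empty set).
D, E

C spans [5,9]; an op avoiding the whole window 5..9 is ordered, any other is concurrent
A [1,2]: before
B [3,4]: before
D [6,7]: concurrent
E [8,10]: concurrent
F [11,15]: after
G [12,13]: after
H [14,…): after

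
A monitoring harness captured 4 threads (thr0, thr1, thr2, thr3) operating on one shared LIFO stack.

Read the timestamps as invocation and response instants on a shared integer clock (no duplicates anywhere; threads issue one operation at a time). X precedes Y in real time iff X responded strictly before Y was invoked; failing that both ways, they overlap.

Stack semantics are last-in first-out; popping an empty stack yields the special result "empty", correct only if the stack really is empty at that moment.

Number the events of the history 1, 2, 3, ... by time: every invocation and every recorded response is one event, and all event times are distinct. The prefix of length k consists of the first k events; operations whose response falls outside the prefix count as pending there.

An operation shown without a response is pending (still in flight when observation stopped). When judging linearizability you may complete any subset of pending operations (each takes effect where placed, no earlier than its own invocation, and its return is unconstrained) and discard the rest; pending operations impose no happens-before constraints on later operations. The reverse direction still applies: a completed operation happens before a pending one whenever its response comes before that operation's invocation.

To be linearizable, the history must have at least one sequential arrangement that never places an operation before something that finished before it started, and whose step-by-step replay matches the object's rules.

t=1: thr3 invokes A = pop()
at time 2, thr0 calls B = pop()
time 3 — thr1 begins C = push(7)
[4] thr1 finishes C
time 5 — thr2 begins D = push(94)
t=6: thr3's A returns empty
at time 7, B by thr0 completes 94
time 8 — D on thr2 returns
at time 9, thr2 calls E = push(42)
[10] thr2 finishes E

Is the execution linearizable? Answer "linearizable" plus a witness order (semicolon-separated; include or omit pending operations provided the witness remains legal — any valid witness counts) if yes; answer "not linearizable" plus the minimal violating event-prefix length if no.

after step 1 (A pop() → empty): stack <>
after step 2 (C push(7)): stack <7>
after step 3 (D push(94)): stack <7,94>
after step 4 (B pop() → 94): stack <7>
after step 5 (E push(42)): stack <7,42>

linearizable — witness: A; C; D; B; E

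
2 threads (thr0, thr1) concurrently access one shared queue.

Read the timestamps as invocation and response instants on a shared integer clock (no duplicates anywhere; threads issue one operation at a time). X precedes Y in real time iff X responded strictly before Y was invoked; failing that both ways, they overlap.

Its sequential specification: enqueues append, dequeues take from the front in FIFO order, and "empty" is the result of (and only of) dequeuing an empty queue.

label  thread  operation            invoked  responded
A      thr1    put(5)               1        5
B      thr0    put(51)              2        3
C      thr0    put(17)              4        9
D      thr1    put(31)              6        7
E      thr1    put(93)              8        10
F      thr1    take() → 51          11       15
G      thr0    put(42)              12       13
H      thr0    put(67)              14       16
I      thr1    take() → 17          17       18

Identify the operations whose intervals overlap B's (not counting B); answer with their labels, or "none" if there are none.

A

B spans [2,3]: anything still running between times 2 and 3 counts as concurrent
A [1,5]: concurrent
C [4,9]: after
D [6,7]: after
E [8,10]: after
F [11,15]: after
G [12,13]: after
H [14,16]: after
I [17,18]: after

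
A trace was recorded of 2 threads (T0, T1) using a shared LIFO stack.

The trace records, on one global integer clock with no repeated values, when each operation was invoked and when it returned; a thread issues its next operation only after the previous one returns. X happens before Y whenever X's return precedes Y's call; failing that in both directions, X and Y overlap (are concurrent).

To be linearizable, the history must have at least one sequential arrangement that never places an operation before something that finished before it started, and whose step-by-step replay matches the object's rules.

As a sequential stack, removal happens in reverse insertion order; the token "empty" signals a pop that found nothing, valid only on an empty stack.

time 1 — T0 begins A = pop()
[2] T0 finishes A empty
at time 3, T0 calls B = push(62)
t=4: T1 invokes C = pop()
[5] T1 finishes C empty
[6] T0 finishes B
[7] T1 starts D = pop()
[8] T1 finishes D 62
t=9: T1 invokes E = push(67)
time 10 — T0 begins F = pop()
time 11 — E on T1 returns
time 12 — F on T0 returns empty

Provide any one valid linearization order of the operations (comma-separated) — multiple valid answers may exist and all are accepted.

step 1: A pop() → empty — stack <>
step 2: C pop() → empty — stack <>
step 3: B push(62) — stack <62>
step 4: D pop() → 62 — stack <>
step 5: F pop() → empty — stack <>
step 6: E push(67) — stack <67>

A, C, B, D, F, E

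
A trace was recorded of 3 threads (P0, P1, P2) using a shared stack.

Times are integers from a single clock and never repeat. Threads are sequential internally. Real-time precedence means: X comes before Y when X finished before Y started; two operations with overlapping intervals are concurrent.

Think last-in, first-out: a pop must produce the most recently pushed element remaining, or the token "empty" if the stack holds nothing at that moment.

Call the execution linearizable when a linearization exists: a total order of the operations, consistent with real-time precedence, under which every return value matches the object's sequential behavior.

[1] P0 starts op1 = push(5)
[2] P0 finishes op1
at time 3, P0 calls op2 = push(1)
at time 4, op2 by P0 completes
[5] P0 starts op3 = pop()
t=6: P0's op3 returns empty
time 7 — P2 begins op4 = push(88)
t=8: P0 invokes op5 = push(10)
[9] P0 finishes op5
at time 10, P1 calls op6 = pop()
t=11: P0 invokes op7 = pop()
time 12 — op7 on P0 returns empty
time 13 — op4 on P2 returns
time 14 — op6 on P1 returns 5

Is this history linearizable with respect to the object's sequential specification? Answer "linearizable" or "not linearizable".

the violation lands at event 6, op3's response at time 6: events 1..5 linearize, events 1..6 do not
one real-time candidate order over the 3 completed operations — the stack replay rejects it
e.g. op1, op2, op3: illegal at step 3, since op3 pop() → empty cannot apply there

not linearizable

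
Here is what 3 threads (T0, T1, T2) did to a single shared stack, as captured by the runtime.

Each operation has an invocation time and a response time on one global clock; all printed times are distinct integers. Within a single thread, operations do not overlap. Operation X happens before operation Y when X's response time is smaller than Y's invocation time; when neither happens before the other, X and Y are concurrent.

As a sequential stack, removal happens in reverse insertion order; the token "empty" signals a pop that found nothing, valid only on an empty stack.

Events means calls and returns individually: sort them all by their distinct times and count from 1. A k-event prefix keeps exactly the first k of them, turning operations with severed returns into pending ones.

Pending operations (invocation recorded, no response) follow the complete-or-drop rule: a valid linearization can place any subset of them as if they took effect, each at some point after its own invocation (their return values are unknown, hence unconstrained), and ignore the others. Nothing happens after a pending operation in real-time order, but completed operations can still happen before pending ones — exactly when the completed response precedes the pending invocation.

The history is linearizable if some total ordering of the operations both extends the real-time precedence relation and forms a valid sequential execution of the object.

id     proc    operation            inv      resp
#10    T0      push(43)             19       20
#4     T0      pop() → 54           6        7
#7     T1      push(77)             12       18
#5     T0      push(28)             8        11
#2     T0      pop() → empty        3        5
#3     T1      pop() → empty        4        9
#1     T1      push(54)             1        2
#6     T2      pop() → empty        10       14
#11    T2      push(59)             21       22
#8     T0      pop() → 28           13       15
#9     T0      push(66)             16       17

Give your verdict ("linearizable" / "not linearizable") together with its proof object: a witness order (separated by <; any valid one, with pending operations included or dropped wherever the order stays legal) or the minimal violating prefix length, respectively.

not linearizable — minimal violating prefix: 7 events

events 1..6 are fine; event 7 — the response of #4 at time 7 — makes the prefix non-linearizable
one real-time candidate order over the 3 completed operations — the stack replay rejects it
no completion choice of the 1 pending operation (#3) rescues it — every subset was tried
sample order #1, #2, #4 (pending dropped) stalls at step 2 — #2 pop() → empty has no legal effect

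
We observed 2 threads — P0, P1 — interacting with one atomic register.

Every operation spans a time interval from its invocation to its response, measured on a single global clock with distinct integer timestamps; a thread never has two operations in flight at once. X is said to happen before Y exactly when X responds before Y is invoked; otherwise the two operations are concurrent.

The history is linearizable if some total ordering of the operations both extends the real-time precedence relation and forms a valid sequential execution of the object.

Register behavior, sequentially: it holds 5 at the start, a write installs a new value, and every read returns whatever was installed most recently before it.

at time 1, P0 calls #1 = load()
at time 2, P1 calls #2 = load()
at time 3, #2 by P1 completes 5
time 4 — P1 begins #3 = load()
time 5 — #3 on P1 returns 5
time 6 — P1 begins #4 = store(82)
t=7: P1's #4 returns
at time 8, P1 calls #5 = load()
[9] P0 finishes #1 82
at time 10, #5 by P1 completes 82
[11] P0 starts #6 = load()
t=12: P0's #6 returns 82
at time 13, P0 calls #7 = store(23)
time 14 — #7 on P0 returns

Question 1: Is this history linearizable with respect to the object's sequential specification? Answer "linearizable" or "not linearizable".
one valid linearization: #2, #3, #4, #1, #5, #6, #7
1. #2 load() → 5, leaving value 5
2. #3 load() → 5, leaving value 5
3. #4 store(82), leaving value 82
4. #1 load() → 82, leaving value 82
5. #5 load() → 82, leaving value 82
6. #6 load() → 82, leaving value 82
7. #7 store(23), leaving value 23

linearizable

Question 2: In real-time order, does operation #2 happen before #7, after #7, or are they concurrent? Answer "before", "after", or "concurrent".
#2 spans [2,3], #7 spans [13,14]
resp(#2)=3 < inv(#7)=13

before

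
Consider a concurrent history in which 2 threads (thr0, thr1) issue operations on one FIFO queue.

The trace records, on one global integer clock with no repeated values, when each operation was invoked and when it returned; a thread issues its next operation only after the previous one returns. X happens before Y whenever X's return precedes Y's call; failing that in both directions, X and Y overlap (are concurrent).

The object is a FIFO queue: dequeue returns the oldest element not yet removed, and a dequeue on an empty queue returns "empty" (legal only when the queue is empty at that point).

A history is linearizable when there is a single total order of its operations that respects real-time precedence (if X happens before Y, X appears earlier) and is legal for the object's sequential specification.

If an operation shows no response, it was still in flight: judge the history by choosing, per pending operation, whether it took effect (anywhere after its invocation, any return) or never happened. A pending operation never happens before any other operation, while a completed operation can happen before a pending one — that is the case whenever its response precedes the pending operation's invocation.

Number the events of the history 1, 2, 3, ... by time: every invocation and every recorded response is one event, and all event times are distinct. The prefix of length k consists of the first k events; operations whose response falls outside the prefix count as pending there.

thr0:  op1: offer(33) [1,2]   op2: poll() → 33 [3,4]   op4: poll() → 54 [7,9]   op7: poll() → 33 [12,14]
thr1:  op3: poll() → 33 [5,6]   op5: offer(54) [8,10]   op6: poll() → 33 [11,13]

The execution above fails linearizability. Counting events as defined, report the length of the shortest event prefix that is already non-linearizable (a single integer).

events 1..5 are still linearizable — one witness is op1, op2:
after step 1 (op1 offer(33)): queue <33>
after step 2 (op2 poll() → 33): queue <>
once event 6 joins (op3's response, time 6), exhaustive search finds no witness
take op1, op2, op3: step 3 already fails, because op3 poll() → 33 cannot occur there

6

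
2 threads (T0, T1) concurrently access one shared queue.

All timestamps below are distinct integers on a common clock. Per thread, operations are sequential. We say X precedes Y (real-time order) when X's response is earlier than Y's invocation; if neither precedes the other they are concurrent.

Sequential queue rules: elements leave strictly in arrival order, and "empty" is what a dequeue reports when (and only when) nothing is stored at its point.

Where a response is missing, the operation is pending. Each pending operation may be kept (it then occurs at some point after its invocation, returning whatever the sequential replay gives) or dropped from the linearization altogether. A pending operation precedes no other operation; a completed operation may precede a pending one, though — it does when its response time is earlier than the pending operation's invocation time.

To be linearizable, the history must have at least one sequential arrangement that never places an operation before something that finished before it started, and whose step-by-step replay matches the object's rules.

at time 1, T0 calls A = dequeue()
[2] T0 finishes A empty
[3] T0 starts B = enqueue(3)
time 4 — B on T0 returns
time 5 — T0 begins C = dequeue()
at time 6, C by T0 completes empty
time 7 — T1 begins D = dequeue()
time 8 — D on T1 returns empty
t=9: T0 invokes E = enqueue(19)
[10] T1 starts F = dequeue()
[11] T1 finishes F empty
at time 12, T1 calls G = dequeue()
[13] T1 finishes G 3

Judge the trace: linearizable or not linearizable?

already the first 6 events (up to C's response at time 6) admit no linearization; the first 5 still do
exhaustive check: the 3 completed queue ops admit one real-time order; illegal
for example A, B, C fails at step 3: C dequeue() → empty is not legal there

not linearizable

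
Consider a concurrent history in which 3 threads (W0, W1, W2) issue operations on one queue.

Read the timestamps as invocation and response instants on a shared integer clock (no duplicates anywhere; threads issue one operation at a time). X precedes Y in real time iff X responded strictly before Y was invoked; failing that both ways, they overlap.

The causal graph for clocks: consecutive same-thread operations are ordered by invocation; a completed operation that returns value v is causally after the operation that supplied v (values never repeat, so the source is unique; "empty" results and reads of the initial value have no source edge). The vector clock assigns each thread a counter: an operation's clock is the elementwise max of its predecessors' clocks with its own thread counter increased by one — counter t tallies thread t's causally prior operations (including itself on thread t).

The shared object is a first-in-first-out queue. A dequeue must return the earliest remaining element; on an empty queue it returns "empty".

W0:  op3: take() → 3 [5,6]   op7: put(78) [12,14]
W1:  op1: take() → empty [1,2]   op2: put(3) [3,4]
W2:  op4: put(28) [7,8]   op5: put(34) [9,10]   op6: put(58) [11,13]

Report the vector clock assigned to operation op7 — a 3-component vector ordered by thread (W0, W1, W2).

op4 (invocation 7): nothing precedes it; W2's component alone gives (0, 0, 1)
op1 (invocation 1): nothing precedes it; W1's component alone gives (0, 1, 0)
from VC(op4)=(0, 0, 1), op5 (invoked 9) maxes components and bumps W2 → (0, 0, 2)
from VC(op1)=(0, 1, 0), op2 (invoked 3) maxes components and bumps W1 → (0, 2, 0)
from VC(op5)=(0, 0, 2), op6 (invoked 11) maxes components and bumps W2 → (0, 0, 3)
from VC(op2)=(0, 2, 0), op3 (invoked 5) maxes components and bumps W0 → (1, 2, 0)
from VC(op3)=(1, 2, 0), op7 (invoked 12) maxes components and bumps W0 → (2, 2, 0)
target: VC(op7) = (2, 2, 0)

(2, 2, 0)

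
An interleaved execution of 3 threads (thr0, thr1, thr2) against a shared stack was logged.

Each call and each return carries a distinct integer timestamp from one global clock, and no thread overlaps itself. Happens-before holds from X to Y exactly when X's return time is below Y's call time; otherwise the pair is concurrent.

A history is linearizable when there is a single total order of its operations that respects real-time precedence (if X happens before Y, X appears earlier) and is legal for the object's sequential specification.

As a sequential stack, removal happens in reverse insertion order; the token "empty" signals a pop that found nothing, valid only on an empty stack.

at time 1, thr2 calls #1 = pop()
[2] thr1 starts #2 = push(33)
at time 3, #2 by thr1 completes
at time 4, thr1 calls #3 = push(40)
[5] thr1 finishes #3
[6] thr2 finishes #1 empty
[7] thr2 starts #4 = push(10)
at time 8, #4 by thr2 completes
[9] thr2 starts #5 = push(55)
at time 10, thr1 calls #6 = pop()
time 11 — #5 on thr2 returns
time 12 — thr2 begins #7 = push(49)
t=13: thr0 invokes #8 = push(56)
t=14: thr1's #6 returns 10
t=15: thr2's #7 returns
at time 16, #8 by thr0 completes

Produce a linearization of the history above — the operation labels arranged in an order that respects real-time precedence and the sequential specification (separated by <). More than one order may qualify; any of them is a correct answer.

1. #1 pop() → empty, leaving stack <>
2. #2 push(33), leaving stack <33>
3. #3 push(40), leaving stack <33,40>
4. #4 push(10), leaving stack <33,40,10>
5. #6 pop() → 10, leaving stack <33,40>
6. #5 push(55), leaving stack <33,40,55>
7. #7 push(49), leaving stack <33,40,55,49>
8. #8 push(56), leaving stack <33,40,55,49,56>

#1 < #2 < #3 < #4 < #6 < #5 < #7 < #8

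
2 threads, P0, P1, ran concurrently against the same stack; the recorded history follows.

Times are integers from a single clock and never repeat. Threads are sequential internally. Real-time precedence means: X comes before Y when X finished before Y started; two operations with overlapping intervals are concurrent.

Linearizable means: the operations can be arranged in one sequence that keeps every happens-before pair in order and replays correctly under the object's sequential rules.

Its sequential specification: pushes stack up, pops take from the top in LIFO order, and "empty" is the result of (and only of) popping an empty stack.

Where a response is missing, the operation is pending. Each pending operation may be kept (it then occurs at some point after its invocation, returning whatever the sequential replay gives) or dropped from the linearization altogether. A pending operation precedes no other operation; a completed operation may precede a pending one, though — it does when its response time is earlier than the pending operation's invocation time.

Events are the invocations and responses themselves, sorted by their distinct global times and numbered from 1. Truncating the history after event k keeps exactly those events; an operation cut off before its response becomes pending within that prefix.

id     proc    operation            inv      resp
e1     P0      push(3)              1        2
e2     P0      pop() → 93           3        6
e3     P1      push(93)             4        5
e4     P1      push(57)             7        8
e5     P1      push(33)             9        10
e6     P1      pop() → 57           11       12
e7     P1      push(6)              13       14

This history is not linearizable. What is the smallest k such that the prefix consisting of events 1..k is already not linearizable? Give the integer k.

one valid order for events 1..11 is e1, e3, e2, e4, e5:
after step 1 (e1 push(3)): stack <3>
after step 2 (e3 push(93)): stack <3,93>
after step 3 (e2 pop() → 93): stack <3>
after step 4 (e4 push(57)): stack <3,57>
after step 5 (e5 push(33)): stack <3,57,33>
event 12 — e6's response, time 12 — after it, nothing linearizes
one such order, e1, e2, e3, e4, e5, e6, breaks at step 2 where e2 pop() → 93 is illegal
one such order, e1, e3, e2, e4, e5, e6, breaks at step 6 where e6 pop() → 57 is illegal

12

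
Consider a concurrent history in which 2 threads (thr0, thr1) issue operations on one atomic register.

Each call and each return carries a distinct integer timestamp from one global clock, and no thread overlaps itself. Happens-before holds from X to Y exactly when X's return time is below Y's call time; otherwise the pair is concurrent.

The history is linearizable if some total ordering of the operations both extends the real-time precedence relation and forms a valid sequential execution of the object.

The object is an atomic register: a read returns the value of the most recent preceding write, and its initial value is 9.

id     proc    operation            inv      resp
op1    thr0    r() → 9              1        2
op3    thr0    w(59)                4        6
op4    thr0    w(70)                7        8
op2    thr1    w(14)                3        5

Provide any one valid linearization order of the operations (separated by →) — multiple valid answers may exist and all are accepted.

1. op1 r() → 9, leaving value 9
2. op2 w(14), leaving value 14
3. op3 w(59), leaving value 59
4. op4 w(70), leaving value 70

op1 → op2 → op3 → op4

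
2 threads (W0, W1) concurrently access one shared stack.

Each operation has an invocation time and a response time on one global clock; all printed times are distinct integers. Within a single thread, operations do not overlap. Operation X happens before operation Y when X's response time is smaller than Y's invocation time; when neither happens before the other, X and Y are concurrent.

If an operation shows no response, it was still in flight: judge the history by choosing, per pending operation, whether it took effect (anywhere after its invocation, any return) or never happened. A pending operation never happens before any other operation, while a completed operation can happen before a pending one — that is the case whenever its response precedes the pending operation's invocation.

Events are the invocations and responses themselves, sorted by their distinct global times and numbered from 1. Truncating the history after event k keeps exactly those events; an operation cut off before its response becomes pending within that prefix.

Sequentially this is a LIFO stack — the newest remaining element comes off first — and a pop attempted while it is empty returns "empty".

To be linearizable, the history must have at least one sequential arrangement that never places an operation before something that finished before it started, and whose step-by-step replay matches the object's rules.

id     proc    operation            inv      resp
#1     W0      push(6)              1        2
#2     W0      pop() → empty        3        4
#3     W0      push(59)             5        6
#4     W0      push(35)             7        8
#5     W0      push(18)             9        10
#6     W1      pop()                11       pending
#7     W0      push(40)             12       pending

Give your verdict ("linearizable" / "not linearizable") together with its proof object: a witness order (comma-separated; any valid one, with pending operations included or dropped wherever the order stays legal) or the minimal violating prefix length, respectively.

events 1..3 are fine; event 4 — the response of #2 at time 4 — makes the prefix non-linearizable
one real-time candidate order over the 2 completed operations — the stack replay rejects it
e.g. #1, #2: illegal at step 2, since #2 pop() → empty cannot apply there

not linearizable — minimal violating prefix: 4 events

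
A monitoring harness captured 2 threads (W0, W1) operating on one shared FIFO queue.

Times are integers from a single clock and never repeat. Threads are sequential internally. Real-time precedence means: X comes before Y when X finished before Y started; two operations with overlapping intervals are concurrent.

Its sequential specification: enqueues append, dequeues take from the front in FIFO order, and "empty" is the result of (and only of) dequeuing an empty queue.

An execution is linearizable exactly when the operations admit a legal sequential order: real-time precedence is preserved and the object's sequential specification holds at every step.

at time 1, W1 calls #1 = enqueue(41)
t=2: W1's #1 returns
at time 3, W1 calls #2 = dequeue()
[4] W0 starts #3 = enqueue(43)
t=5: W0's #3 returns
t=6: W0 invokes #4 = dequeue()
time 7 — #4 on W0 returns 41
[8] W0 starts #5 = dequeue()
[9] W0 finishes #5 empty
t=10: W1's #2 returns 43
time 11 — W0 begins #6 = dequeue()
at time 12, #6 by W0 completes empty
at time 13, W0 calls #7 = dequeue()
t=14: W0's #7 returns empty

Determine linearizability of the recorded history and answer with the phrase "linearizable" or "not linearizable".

a witness: #1, #3, #4, #2, #5, #6, #7
1. #1 enqueue(41), leaving queue <41>
2. #3 enqueue(43), leaving queue <41,43>
3. #4 dequeue() → 41, leaving queue <43>
4. #2 dequeue() → 43, leaving queue <>
5. #5 dequeue() → empty, leaving queue <>
6. #6 dequeue() → empty, leaving queue <>
7. #7 dequeue() → empty, leaving queue <>

linearizable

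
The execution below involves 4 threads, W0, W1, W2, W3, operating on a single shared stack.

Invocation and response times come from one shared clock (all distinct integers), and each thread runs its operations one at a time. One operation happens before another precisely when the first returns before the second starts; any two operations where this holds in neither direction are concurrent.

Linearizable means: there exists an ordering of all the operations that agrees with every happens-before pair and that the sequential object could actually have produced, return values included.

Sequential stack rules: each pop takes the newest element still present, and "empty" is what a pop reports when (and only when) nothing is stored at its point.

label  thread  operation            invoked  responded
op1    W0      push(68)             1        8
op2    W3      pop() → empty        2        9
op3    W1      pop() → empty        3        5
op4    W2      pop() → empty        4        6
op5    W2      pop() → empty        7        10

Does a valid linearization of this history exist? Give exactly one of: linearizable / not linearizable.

linearizable

a witness: op2, op3, op4, op5, op1
after step 1 (op2 pop() → empty): stack <>
after step 2 (op3 pop() → empty): stack <>
after step 3 (op4 pop() → empty): stack <>
after step 4 (op5 pop() → empty): stack <>
after step 5 (op1 push(68)): stack <68>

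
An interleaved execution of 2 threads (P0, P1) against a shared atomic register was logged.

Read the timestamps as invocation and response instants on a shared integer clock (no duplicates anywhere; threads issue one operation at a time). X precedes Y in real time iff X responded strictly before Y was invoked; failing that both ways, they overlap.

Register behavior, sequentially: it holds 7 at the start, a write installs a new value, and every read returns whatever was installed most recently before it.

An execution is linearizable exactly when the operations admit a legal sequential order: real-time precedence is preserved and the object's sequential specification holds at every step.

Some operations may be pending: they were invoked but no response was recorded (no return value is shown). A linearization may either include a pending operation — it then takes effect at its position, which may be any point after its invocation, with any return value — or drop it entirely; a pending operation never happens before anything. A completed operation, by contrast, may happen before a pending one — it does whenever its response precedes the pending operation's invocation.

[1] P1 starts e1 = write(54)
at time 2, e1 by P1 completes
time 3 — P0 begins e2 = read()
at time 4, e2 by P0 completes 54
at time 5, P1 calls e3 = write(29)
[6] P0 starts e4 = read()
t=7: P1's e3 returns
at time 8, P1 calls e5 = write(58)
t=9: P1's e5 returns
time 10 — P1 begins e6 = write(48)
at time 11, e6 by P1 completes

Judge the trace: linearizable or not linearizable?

linearizable

one valid linearization: e1, e2, e3, e4, e5, e6
after step 1 (e1 write(54)): value 54
after step 2 (e2 read() → 54): value 54
after step 3 (e3 write(29)): value 29
after step 4 (e4 read() (pending, included)): value 29
after step 5 (e5 write(58)): value 58
after step 6 (e6 write(48)): value 48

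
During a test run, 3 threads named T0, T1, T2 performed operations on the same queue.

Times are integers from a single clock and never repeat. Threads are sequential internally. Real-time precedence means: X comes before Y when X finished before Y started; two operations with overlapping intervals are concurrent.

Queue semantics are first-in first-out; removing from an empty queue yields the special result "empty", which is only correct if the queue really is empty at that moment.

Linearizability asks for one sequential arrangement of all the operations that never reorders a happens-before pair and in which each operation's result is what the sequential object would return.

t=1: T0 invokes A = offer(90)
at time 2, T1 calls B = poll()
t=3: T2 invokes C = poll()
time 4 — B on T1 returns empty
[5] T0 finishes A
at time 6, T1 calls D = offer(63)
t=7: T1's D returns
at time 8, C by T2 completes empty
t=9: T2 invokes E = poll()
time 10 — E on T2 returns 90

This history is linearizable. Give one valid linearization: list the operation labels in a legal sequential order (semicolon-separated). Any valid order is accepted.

B; C; A; D; E

step 1: B poll() → empty — queue <>
step 2: C poll() → empty — queue <>
step 3: A offer(90) — queue <90>
step 4: D offer(63) — queue <90,63>
step 5: E poll() → 90 — queue <63>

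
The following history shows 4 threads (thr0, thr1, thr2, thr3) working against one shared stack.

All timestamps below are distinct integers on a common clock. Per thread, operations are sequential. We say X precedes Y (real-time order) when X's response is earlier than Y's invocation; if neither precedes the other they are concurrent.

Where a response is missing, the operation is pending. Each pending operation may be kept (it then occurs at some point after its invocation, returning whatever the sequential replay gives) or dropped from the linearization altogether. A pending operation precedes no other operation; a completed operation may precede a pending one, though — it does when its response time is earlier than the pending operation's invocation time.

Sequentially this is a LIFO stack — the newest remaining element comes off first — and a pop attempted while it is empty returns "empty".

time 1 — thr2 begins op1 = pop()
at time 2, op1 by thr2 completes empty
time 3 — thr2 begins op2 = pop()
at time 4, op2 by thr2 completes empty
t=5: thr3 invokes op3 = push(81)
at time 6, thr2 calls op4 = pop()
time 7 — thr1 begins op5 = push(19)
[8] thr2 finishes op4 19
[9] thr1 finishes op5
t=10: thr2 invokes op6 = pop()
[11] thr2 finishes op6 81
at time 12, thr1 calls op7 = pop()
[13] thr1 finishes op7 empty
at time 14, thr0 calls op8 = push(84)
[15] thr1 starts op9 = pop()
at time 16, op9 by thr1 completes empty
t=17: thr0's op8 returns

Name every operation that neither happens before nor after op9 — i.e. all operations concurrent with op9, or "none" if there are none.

op3, op8

concurrent with op9 ([15,16]): every op whose interval crosses 15..16
op1 [1,2]: before
op2 [3,4]: before
op3 [5,…): concurrent
op4 [6,8]: before
op5 [7,9]: before
op6 [10,11]: before
op7 [12,13]: before
op8 [14,17]: concurrent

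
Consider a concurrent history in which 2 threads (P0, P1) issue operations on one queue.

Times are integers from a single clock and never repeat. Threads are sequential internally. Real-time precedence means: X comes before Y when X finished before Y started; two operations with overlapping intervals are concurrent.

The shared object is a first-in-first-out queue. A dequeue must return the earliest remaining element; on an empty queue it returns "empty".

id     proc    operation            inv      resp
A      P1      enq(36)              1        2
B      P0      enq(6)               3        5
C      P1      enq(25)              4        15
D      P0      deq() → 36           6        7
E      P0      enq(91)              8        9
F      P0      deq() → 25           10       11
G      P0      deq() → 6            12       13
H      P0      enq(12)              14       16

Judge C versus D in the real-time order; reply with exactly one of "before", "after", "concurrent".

concurrent

C spans [4,15], D spans [6,7]
the intervals overlap in both directions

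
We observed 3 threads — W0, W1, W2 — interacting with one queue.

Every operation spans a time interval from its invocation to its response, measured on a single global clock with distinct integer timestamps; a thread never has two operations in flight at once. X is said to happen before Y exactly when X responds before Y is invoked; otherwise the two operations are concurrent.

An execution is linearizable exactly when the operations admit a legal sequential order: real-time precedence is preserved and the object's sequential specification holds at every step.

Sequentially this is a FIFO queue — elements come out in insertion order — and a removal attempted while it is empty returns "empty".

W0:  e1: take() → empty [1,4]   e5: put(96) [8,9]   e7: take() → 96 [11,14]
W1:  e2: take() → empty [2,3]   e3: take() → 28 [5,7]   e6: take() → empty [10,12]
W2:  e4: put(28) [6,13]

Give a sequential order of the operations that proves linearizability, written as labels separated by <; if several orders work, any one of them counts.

after step 1 (e1 take() → empty): queue <>
after step 2 (e2 take() → empty): queue <>
after step 3 (e4 put(28)): queue <28>
after step 4 (e3 take() → 28): queue <>
after step 5 (e5 put(96)): queue <96>
after step 6 (e7 take() → 96): queue <>
after step 7 (e6 take() → empty): queue <>

e1 < e2 < e4 < e3 < e5 < e7 < e6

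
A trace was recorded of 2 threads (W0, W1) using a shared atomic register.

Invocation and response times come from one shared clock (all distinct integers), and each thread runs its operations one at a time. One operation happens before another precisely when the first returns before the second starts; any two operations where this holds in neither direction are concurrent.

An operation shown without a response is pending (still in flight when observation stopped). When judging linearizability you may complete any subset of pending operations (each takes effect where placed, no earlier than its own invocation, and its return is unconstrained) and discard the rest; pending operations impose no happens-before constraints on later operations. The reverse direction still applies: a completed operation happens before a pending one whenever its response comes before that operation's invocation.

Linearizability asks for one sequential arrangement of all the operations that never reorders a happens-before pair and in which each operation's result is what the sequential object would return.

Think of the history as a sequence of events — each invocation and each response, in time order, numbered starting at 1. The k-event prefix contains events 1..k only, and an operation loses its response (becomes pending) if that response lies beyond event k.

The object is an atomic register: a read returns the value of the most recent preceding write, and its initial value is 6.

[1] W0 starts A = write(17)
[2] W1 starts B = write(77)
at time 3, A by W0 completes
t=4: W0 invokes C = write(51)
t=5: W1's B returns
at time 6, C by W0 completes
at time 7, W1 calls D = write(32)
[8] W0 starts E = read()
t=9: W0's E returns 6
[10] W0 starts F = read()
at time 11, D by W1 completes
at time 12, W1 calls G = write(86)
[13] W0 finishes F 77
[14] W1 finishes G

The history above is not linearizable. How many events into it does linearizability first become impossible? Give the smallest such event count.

events 1..8 are still linearizable — one witness is A, B, C:
1. A write(17), leaving value 17
2. B write(77), leaving value 77
3. C write(51), leaving value 51
at event 9 (E's time-9 response) nothing linearizes any more
completion choices over the 1 pending operation (D) were checked; none helps
take A, B, C, E (pending dropped): step 4 already fails, because E read() → 6 cannot occur there
take A, C, B, E (pending dropped): step 4 already fails, because E read() → 6 cannot occur there

9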